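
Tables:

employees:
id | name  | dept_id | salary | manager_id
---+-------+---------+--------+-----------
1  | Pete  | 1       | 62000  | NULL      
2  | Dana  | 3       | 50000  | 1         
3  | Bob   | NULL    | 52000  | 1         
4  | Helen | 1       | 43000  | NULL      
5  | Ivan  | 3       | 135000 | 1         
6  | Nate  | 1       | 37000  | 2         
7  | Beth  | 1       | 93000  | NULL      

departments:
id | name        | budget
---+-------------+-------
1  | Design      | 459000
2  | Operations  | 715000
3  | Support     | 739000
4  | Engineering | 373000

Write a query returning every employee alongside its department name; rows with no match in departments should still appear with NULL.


LEFT JOIN keeps every row from employees (the left table); where dept_id has no match in departments, the department columns become NULL. Walk through each employee:
  - employee 1 (Pete): dept_id=1 -> matches Design
  - employee 2 (Dana): dept_id=3 -> matches Support
  - employee 3 (Bob): dept_id=NULL, no match -> kept with NULL
  - employee 4 (Helen): dept_id=1 -> matches Design
  - employee 5 (Ivan): dept_id=3 -> matches Support
  - employee 6 (Nate): dept_id=1 -> matches Design
  - employee 7 (Beth): dept_id=1 -> matches Design
All 7 rows appear; 1 has NULL department.

SQL:
SELECT a.name, b.name AS department
FROM employees a
LEFT JOIN departments b ON a.dept_id = b.id

Result:
name  | department
------+-----------
Pete  | Design    
Dana  | Support   
Bob   | NULL      
Helen | Design    
Ivan  | Support   
Nate  | Design    
Beth  | Design    


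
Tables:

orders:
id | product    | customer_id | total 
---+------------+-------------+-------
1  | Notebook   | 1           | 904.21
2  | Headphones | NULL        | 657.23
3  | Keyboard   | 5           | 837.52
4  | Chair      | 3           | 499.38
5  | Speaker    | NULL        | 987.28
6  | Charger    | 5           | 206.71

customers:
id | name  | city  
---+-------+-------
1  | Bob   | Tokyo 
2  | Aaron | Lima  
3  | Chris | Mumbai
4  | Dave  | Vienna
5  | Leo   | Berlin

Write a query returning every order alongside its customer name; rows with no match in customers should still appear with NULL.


LEFT JOIN keeps every row from orders (the left table); where customer_id has no match in customers, the customer columns become NULL. Walk through each order:
  - order 1 (Notebook): customer_id=1 -> matches Bob
  - order 2 (Headphones): customer_id=NULL, no match -> kept with NULL
  - order 3 (Keyboard): customer_id=5 -> matches Leo
  - order 4 (Chair): customer_id=3 -> matches Chris
  - order 5 (Speaker): customer_id=NULL, no match -> kept with NULL
  - order 6 (Charger): customer_id=5 -> matches Leo
All 6 rows appear; 2 have NULL customer.

SQL:
SELECT a.product, b.name AS customer
FROM orders a
LEFT JOIN customers b ON a.customer_id = b.id

Result:
product    | customer
-----------+---------
Notebook   | Bob     
Headphones | NULL    
Keyboard   | Leo     
Chair      | Chris   
Speaker    | NULL    
Charger    | Leo     


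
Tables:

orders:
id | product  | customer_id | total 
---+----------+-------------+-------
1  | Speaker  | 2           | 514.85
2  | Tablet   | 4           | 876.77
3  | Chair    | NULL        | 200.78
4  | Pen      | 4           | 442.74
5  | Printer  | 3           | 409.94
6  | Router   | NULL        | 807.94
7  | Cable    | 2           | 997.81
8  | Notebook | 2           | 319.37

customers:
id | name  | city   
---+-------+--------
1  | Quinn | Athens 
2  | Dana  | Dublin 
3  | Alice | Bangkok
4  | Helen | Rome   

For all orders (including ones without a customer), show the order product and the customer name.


LEFT JOIN keeps every row from orders (the left table); where customer_id has no match in customers, the customer columns become NULL. Walk through each order:
  - order 1 (Speaker): customer_id=2 -> matches Dana
  - order 2 (Tablet): customer_id=4 -> matches Helen
  - order 3 (Chair): customer_id=NULL, no match -> kept with NULL
  - order 4 (Pen): customer_id=4 -> matches Helen
  - order 5 (Printer): customer_id=3 -> matches Alice
  - order 6 (Router): customer_id=NULL, no match -> kept with NULL
  - order 7 (Cable): customer_id=2 -> matches Dana
  - order 8 (Notebook): customer_id=2 -> matches Dana
All 8 rows appear; 2 have NULL customer.

SQL:
SELECT a.product, b.name AS customer
FROM orders a
LEFT JOIN customers b ON a.customer_id = b.id

Result:
product  | customer
---------+---------
Speaker  | Dana    
Tablet   | Helen   
Chair    | NULL    
Pen      | Helen   
Printer  | Alice   
Router   | NULL    
Cable    | Dana    
Notebook | Dana    


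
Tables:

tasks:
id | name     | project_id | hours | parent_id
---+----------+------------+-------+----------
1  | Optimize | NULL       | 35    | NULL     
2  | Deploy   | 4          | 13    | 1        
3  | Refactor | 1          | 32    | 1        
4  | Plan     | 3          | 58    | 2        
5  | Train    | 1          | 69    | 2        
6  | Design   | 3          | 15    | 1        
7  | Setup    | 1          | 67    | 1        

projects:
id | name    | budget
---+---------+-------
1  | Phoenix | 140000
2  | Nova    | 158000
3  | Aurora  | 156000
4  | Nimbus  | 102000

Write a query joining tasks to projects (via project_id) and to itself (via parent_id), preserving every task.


Two LEFT JOINs from the same base table tasks: one to projects via project_id, one to tasks itself via parent_id. Both are LEFT so every task is preserved.
Match against projects:
  - task 1 (Optimize): project_id=NULL, no match -> kept with NULL
  - task 2 (Deploy): project_id=4 -> matches Nimbus
  - task 3 (Refactor): project_id=1 -> matches Phoenix
  - task 4 (Plan): project_id=3 -> matches Aurora
  - task 5 (Train): project_id=1 -> matches Phoenix
  - task 6 (Design): project_id=3 -> matches Aurora
  - task 7 (Setup): project_id=1 -> matches Phoenix
Match against tasks (self):
  - task 1 (Optimize): parent_id=NULL -> NULL
  - task 2 (Deploy): parent_id=1 -> Optimize
  - task 3 (Refactor): parent_id=1 -> Optimize
  - task 4 (Plan): parent_id=2 -> Deploy
  - task 5 (Train): parent_id=2 -> Deploy
  - task 6 (Design): parent_id=1 -> Optimize
  - task 7 (Setup): parent_id=1 -> Optimize

SQL:
SELECT a.name, b.name AS project, c.name AS parent
FROM tasks a
LEFT JOIN projects b ON a.project_id = b.id
LEFT JOIN tasks c ON a.parent_id = c.id

Result:
name     | project | parent  
---------+---------+---------
Optimize | NULL    | NULL    
Deploy   | Nimbus  | Optimize
Refactor | Phoenix | Optimize
Plan     | Aurora  | Deploy  
Train    | Phoenix | Deploy  
Design   | Aurora  | Optimize
Setup    | Phoenix | Optimize


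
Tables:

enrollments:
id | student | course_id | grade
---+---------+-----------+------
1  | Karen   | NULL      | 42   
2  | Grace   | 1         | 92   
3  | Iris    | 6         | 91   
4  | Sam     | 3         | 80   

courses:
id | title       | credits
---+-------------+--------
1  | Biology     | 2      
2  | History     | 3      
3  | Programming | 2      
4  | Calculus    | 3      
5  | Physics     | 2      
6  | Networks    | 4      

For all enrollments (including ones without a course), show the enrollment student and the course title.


LEFT JOIN keeps every row from enrollments (the left table); where course_id has no match in courses, the course columns become NULL. Walk through each enrollment:
  - enrollment 1 (Karen): course_id=NULL, no match -> kept with NULL
  - enrollment 2 (Grace): course_id=1 -> matches Biology
  - enrollment 3 (Iris): course_id=6 -> matches Networks
  - enrollment 4 (Sam): course_id=3 -> matches Programming
All 4 rows appear; 1 has NULL course.

SQL:
SELECT a.student, b.title AS course
FROM enrollments a
LEFT JOIN courses b ON a.course_id = b.id

Result:
student | course     
--------+------------
Karen   | NULL       
Grace   | Biology    
Iris    | Networks   
Sam     | Programming


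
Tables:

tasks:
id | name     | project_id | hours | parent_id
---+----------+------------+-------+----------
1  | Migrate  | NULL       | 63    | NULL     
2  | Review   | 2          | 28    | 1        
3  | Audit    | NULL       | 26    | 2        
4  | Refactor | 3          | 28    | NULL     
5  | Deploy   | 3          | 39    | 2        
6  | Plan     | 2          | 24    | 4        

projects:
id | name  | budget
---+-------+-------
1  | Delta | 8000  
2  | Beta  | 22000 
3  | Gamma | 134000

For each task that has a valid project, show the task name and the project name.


INNER JOIN keeps only tasks rows whose project_id matches an id in projects. Walk through each task:
  - task 1 (Migrate): project_id=NULL, no match -> dropped
  - task 2 (Review): project_id=2 -> matches Beta
  - task 3 (Audit): project_id=NULL, no match -> dropped
  - task 4 (Refactor): project_id=3 -> matches Gamma
  - task 5 (Deploy): project_id=3 -> matches Gamma
  - task 6 (Plan): project_id=2 -> matches Beta
So 2 of 6 rows are dropped.

SQL:
SELECT a.name, b.name AS project
FROM tasks a
INNER JOIN projects b ON a.project_id = b.id

Result:
name     | project
---------+--------
Review   | Beta   
Refactor | Gamma  
Deploy   | Gamma  
Plan     | Beta   


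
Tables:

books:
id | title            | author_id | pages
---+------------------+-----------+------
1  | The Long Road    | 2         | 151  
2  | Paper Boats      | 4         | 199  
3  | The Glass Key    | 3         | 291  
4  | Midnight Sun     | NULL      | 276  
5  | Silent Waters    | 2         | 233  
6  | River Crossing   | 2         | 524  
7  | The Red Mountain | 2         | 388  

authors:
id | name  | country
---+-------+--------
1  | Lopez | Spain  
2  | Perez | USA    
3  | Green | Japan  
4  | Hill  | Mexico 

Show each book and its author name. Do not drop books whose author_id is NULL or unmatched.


LEFT JOIN keeps every row from books (the left table); where author_id has no match in authors, the author columns become NULL. Walk through each book:
  - book 1 (The Long Road): author_id=2 -> matches Perez
  - book 2 (Paper Boats): author_id=4 -> matches Hill
  - book 3 (The Glass Key): author_id=3 -> matches Green
  - book 4 (Midnight Sun): author_id=NULL, no match -> kept with NULL
  - book 5 (Silent Waters): author_id=2 -> matches Perez
  - book 6 (River Crossing): author_id=2 -> matches Perez
  - book 7 (The Red Mountain): author_id=2 -> matches Perez
All 7 rows appear; 1 has NULL author.

SQL:
SELECT a.title, b.name AS author
FROM books a
LEFT JOIN authors b ON a.author_id = b.id

Result:
title            | author
-----------------+-------
The Long Road    | Perez 
Paper Boats      | Hill  
The Glass Key    | Green 
Midnight Sun     | NULL  
Silent Waters    | Perez 
River Crossing   | Perez 
The Red Mountain | Perez 


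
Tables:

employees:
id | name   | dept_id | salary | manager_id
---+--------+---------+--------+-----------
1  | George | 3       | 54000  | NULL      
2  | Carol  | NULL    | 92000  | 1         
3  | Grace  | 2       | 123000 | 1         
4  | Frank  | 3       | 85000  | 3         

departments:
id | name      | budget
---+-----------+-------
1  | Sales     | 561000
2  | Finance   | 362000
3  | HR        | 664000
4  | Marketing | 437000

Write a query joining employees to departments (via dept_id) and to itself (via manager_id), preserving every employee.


Two LEFT JOINs from the same base table employees: one to departments via dept_id, one to employees itself via manager_id. Both are LEFT so every employee is preserved.
Match against departments:
  - employee 1 (George): dept_id=3 -> matches HR
  - employee 2 (Carol): dept_id=NULL, no match -> kept with NULL
  - employee 3 (Grace): dept_id=2 -> matches Finance
  - employee 4 (Frank): dept_id=3 -> matches HR
Match against employees (self):
  - employee 1 (George): manager_id=NULL -> NULL
  - employee 2 (Carol): manager_id=1 -> George
  - employee 3 (Grace): manager_id=1 -> George
  - employee 4 (Frank): manager_id=3 -> Grace

SQL:
SELECT a.name, b.name AS department, c.name AS manager
FROM employees a
LEFT JOIN departments b ON a.dept_id = b.id
LEFT JOIN employees c ON a.manager_id = c.id

Result:
name   | department | manager
-------+------------+--------
George | HR         | NULL   
Carol  | NULL       | George 
Grace  | Finance    | George 
Frank  | HR         | Grace  


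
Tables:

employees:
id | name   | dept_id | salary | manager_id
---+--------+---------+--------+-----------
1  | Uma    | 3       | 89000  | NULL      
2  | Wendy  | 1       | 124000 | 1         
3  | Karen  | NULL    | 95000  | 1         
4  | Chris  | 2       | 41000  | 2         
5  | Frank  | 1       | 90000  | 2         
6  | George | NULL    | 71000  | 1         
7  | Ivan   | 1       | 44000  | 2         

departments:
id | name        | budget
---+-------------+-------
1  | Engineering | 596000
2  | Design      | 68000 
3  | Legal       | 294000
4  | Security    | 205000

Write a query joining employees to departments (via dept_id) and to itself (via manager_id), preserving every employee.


Two LEFT JOINs from the same base table employees: one to departments via dept_id, one to employees itself via manager_id. Both are LEFT so every employee is preserved.
Match against departments:
  - employee 1 (Uma): dept_id=3 -> matches Legal
  - employee 2 (Wendy): dept_id=1 -> matches Engineering
  - employee 3 (Karen): dept_id=NULL, no match -> kept with NULL
  - employee 4 (Chris): dept_id=2 -> matches Design
  - employee 5 (Frank): dept_id=1 -> matches Engineering
  - employee 6 (George): dept_id=NULL, no match -> kept with NULL
  - employee 7 (Ivan): dept_id=1 -> matches Engineering
Match against employees (self):
  - employee 1 (Uma): manager_id=NULL -> NULL
  - employee 2 (Wendy): manager_id=1 -> Uma
  - employee 3 (Karen): manager_id=1 -> Uma
  - employee 4 (Chris): manager_id=2 -> Wendy
  - employee 5 (Frank): manager_id=2 -> Wendy
  - employee 6 (George): manager_id=1 -> Uma
  - employee 7 (Ivan): manager_id=2 -> Wendy

SQL:
SELECT a.name, b.name AS department, c.name AS manager
FROM employees a
LEFT JOIN departments b ON a.dept_id = b.id
LEFT JOIN employees c ON a.manager_id = c.id

Result:
name   | department  | manager
-------+-------------+--------
Uma    | Legal       | NULL   
Wendy  | Engineering | Uma    
Karen  | NULL        | Uma    
Chris  | Design      | Wendy  
Frank  | Engineering | Wendy  
George | NULL        | Uma    
Ivan   | Engineering | Wendy  


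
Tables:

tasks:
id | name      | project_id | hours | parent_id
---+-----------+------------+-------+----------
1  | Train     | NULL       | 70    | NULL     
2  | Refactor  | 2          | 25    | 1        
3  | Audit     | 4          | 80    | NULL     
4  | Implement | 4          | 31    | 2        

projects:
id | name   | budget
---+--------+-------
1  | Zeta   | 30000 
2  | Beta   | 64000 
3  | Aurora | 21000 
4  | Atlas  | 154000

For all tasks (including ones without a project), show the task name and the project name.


LEFT JOIN keeps every row from tasks (the left table); where project_id has no match in projects, the project columns become NULL. Walk through each task:
  - task 1 (Train): project_id=NULL, no match -> kept with NULL
  - task 2 (Refactor): project_id=2 -> matches Beta
  - task 3 (Audit): project_id=4 -> matches Atlas
  - task 4 (Implement): project_id=4 -> matches Atlas
All 4 rows appear; 1 has NULL project.

SQL:
SELECT a.name, b.name AS project
FROM tasks a
LEFT JOIN projects b ON a.project_id = b.id

Result:
name      | project
----------+--------
Train     | NULL   
Refactor  | Beta   
Audit     | Atlas  
Implement | Atlas  


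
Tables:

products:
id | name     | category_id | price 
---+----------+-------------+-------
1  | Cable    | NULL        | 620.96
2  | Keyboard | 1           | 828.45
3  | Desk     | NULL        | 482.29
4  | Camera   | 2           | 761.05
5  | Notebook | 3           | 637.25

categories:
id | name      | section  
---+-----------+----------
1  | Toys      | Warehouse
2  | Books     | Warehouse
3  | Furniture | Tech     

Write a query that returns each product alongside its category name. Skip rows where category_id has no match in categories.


INNER JOIN keeps only products rows whose category_id matches an id in categories. Walk through each product:
  - product 1 (Cable): category_id=NULL, no match -> dropped
  - product 2 (Keyboard): category_id=1 -> matches Toys
  - product 3 (Desk): category_id=NULL, no match -> dropped
  - product 4 (Camera): category_id=2 -> matches Books
  - product 5 (Notebook): category_id=3 -> matches Furniture
So 2 of 5 rows are dropped.

SQL:
SELECT a.name, b.name AS category
FROM products a
INNER JOIN categories b ON a.category_id = b.id

Result:
name     | category 
---------+----------
Keyboard | Toys     
Camera   | Books    
Notebook | Furniture


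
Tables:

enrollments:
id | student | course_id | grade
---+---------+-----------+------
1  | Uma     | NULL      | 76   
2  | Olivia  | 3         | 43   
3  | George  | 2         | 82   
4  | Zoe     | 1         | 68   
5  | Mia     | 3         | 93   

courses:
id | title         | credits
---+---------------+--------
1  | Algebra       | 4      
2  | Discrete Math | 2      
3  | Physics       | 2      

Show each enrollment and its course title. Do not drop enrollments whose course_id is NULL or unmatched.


LEFT JOIN keeps every row from enrollments (the left table); where course_id has no match in courses, the course columns become NULL. Walk through each enrollment:
  - enrollment 1 (Uma): course_id=NULL, no match -> kept with NULL
  - enrollment 2 (Olivia): course_id=3 -> matches Physics
  - enrollment 3 (George): course_id=2 -> matches Discrete Math
  - enrollment 4 (Zoe): course_id=1 -> matches Algebra
  - enrollment 5 (Mia): course_id=3 -> matches Physics
All 5 rows appear; 1 has NULL course.

SQL:
SELECT a.student, b.title AS course
FROM enrollments a
LEFT JOIN courses b ON a.course_id = b.id

Result:
student | course       
--------+--------------
Uma     | NULL         
Olivia  | Physics      
George  | Discrete Math
Zoe     | Algebra      
Mia     | Physics      


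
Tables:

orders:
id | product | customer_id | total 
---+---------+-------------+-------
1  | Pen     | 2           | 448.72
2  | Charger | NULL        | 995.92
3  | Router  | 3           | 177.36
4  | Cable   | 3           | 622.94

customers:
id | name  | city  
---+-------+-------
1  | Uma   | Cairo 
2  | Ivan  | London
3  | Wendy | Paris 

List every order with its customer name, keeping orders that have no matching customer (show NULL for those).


LEFT JOIN keeps every row from orders (the left table); where customer_id has no match in customers, the customer columns become NULL. Walk through each order:
  - order 1 (Pen): customer_id=2 -> matches Ivan
  - order 2 (Charger): customer_id=NULL, no match -> kept with NULL
  - order 3 (Router): customer_id=3 -> matches Wendy
  - order 4 (Cable): customer_id=3 -> matches Wendy
All 4 rows appear; 1 has NULL customer.

SQL:
SELECT a.product, b.name AS customer
FROM orders a
LEFT JOIN customers b ON a.customer_id = b.id

Result:
product | customer
--------+---------
Pen     | Ivan    
Charger | NULL    
Router  | Wendy   
Cable   | Wendy   


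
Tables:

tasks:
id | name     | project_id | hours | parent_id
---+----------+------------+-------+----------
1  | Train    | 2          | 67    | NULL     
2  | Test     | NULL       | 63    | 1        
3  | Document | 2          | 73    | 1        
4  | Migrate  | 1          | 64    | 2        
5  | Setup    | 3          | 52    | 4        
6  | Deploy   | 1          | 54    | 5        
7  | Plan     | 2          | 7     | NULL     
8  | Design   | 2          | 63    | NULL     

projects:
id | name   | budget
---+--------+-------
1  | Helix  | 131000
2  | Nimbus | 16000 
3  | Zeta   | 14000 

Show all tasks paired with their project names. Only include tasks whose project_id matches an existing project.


INNER JOIN keeps only tasks rows whose project_id matches an id in projects. Walk through each task:
  - task 1 (Train): project_id=2 -> matches Nimbus
  - task 2 (Test): project_id=NULL, no match -> dropped
  - task 3 (Document): project_id=2 -> matches Nimbus
  - task 4 (Migrate): project_id=1 -> matches Helix
  - task 5 (Setup): project_id=3 -> matches Zeta
  - task 6 (Deploy): project_id=1 -> matches Helix
  - task 7 (Plan): project_id=2 -> matches Nimbus
  - task 8 (Design): project_id=2 -> matches Nimbus
So 1 of 8 rows is dropped.

SQL:
SELECT a.name, b.name AS project
FROM tasks a
INNER JOIN projects b ON a.project_id = b.id

Result:
name     | project
---------+--------
Train    | Nimbus 
Document | Nimbus 
Migrate  | Helix  
Setup    | Zeta   
Deploy   | Helix  
Plan     | Nimbus 
Design   | Nimbus 


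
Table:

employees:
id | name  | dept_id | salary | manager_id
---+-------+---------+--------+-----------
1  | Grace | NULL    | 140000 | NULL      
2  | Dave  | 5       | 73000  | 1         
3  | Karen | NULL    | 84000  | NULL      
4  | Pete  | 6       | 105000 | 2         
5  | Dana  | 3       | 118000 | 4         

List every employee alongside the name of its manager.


This is a self-join: employees is joined to a second copy of itself, matching each row's manager_id to another row's id. Use LEFT JOIN so rows with manager_id=NULL are kept.
  - employee 1 (Grace): manager_id=NULL -> NULL
  - employee 2 (Dave): manager_id=1 -> Grace
  - employee 3 (Karen): manager_id=NULL -> NULL
  - employee 4 (Pete): manager_id=2 -> Dave
  - employee 5 (Dana): manager_id=4 -> Pete

SQL:
SELECT a.name AS item, b.name AS manager
FROM employees a
LEFT JOIN employees b ON a.manager_id = b.id

Result:
item  | manager
------+--------
Grace | NULL   
Dave  | Grace  
Karen | NULL   
Pete  | Dave   
Dana  | Pete   


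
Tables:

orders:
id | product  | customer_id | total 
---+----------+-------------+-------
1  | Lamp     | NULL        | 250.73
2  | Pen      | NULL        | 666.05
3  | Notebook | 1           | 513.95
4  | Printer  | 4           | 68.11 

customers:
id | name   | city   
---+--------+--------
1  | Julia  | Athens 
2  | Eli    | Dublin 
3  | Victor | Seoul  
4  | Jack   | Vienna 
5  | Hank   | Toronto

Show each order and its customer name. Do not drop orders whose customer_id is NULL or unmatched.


LEFT JOIN keeps every row from orders (the left table); where customer_id has no match in customers, the customer columns become NULL. Walk through each order:
  - order 1 (Lamp): customer_id=NULL, no match -> kept with NULL
  - order 2 (Pen): customer_id=NULL, no match -> kept with NULL
  - order 3 (Notebook): customer_id=1 -> matches Julia
  - order 4 (Printer): customer_id=4 -> matches Jack
All 4 rows appear; 2 have NULL customer.

SQL:
SELECT a.product, b.name AS customer
FROM orders a
LEFT JOIN customers b ON a.customer_id = b.id

Result:
product  | customer
---------+---------
Lamp     | NULL    
Pen      | NULL    
Notebook | Julia   
Printer  | Jack    


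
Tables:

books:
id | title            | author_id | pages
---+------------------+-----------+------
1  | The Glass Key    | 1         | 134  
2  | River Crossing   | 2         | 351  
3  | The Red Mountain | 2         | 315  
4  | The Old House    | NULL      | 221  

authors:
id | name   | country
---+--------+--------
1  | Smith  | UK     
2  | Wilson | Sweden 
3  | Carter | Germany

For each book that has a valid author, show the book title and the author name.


INNER JOIN keeps only books rows whose author_id matches an id in authors. Walk through each book:
  - book 1 (The Glass Key): author_id=1 -> matches Smith
  - book 2 (River Crossing): author_id=2 -> matches Wilson
  - book 3 (The Red Mountain): author_id=2 -> matches Wilson
  - book 4 (The Old House): author_id=NULL, no match -> dropped
So 1 of 4 rows is dropped.

SQL:
SELECT a.title, b.name AS author
FROM books a
INNER JOIN authors b ON a.author_id = b.id

Result:
title            | author
-----------------+-------
The Glass Key    | Smith 
River Crossing   | Wilson
The Red Mountain | Wilson


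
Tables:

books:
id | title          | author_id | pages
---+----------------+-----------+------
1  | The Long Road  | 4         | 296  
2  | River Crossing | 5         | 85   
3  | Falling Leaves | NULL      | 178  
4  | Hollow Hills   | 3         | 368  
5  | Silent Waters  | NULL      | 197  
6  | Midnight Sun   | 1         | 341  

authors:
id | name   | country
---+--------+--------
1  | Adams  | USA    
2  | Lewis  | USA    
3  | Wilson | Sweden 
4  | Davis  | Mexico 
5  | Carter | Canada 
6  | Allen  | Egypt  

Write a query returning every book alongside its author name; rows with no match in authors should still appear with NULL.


LEFT JOIN keeps every row from books (the left table); where author_id has no match in authors, the author columns become NULL. Walk through each book:
  - book 1 (The Long Road): author_id=4 -> matches Davis
  - book 2 (River Crossing): author_id=5 -> matches Carter
  - book 3 (Falling Leaves): author_id=NULL, no match -> kept with NULL
  - book 4 (Hollow Hills): author_id=3 -> matches Wilson
  - book 5 (Silent Waters): author_id=NULL, no match -> kept with NULL
  - book 6 (Midnight Sun): author_id=1 -> matches Adams
All 6 rows appear; 2 have NULL author.

SQL:
SELECT a.title, b.name AS author
FROM books a
LEFT JOIN authors b ON a.author_id = b.id

Result:
title          | author
---------------+-------
The Long Road  | Davis 
River Crossing | Carter
Falling Leaves | NULL  
Hollow Hills   | Wilson
Silent Waters  | NULL  
Midnight Sun   | Adams 


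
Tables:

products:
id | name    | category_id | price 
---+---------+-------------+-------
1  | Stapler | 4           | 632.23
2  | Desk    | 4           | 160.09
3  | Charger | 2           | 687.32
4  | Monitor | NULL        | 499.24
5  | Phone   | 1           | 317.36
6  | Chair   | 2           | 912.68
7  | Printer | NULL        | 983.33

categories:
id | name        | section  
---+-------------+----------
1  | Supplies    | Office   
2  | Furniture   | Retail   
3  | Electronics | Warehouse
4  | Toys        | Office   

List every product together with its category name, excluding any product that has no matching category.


INNER JOIN keeps only products rows whose category_id matches an id in categories. Walk through each product:
  - product 1 (Stapler): category_id=4 -> matches Toys
  - product 2 (Desk): category_id=4 -> matches Toys
  - product 3 (Charger): category_id=2 -> matches Furniture
  - product 4 (Monitor): category_id=NULL, no match -> dropped
  - product 5 (Phone): category_id=1 -> matches Supplies
  - product 6 (Chair): category_id=2 -> matches Furniture
  - product 7 (Printer): category_id=NULL, no match -> dropped
So 2 of 7 rows are dropped.

SQL:
SELECT a.name, b.name AS category
FROM products a
INNER JOIN categories b ON a.category_id = b.id

Result:
name    | category 
--------+----------
Stapler | Toys     
Desk    | Toys     
Charger | Furniture
Phone   | Supplies 
Chair   | Furniture


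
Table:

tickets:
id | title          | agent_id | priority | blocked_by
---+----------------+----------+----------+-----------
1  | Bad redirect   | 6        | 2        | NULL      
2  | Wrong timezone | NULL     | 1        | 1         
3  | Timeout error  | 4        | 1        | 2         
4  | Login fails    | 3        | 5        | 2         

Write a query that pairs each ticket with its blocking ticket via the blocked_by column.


This is a self-join: tickets is joined to a second copy of itself, matching each row's blocked_by to another row's id. Use LEFT JOIN so rows with blocked_by=NULL are kept.
  - ticket 1 (Bad redirect): blocked_by=NULL -> NULL
  - ticket 2 (Wrong timezone): blocked_by=1 -> Bad redirect
  - ticket 3 (Timeout error): blocked_by=2 -> Wrong timezone
  - ticket 4 (Login fails): blocked_by=2 -> Wrong timezone

SQL:
SELECT a.title AS item, b.title AS blocked_by
FROM tickets a
LEFT JOIN tickets b ON a.blocked_by = b.id

Result:
item           | blocked_by    
---------------+---------------
Bad redirect   | NULL          
Wrong timezone | Bad redirect  
Timeout error  | Wrong timezone
Login fails    | Wrong timezone


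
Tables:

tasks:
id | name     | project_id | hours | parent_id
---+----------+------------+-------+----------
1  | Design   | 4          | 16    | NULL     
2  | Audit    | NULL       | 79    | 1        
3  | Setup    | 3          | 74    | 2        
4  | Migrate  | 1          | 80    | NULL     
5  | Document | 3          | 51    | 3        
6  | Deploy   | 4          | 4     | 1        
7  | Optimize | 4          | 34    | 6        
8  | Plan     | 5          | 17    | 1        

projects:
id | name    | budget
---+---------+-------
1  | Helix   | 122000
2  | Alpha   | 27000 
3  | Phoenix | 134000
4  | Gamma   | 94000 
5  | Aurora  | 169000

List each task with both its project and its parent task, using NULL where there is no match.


Two LEFT JOINs from the same base table tasks: one to projects via project_id, one to tasks itself via parent_id. Both are LEFT so every task is preserved.
Match against projects:
  - task 1 (Design): project_id=4 -> matches Gamma
  - task 2 (Audit): project_id=NULL, no match -> kept with NULL
  - task 3 (Setup): project_id=3 -> matches Phoenix
  - task 4 (Migrate): project_id=1 -> matches Helix
  - task 5 (Document): project_id=3 -> matches Phoenix
  - task 6 (Deploy): project_id=4 -> matches Gamma
  - task 7 (Optimize): project_id=4 -> matches Gamma
  - task 8 (Plan): project_id=5 -> matches Aurora
Match against tasks (self):
  - task 1 (Design): parent_id=NULL -> NULL
  - task 2 (Audit): parent_id=1 -> Design
  - task 3 (Setup): parent_id=2 -> Audit
  - task 4 (Migrate): parent_id=NULL -> NULL
  - task 5 (Document): parent_id=3 -> Setup
  - task 6 (Deploy): parent_id=1 -> Design
  - task 7 (Optimize): parent_id=6 -> Deploy
  - task 8 (Plan): parent_id=1 -> Design

SQL:
SELECT a.name, b.name AS project, c.name AS parent
FROM tasks a
LEFT JOIN projects b ON a.project_id = b.id
LEFT JOIN tasks c ON a.parent_id = c.id

Result:
name     | project | parent
---------+---------+-------
Design   | Gamma   | NULL  
Audit    | NULL    | Design
Setup    | Phoenix | Audit 
Migrate  | Helix   | NULL  
Document | Phoenix | Setup 
Deploy   | Gamma   | Design
Optimize | Gamma   | Deploy
Plan     | Aurora  | Design


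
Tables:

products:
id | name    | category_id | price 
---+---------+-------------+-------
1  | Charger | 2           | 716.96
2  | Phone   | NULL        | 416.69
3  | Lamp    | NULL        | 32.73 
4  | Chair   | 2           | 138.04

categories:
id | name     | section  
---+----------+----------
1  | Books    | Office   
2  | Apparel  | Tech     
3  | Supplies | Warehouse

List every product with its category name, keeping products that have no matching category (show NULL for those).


LEFT JOIN keeps every row from products (the left table); where category_id has no match in categories, the category columns become NULL. Walk through each product:
  - product 1 (Charger): category_id=2 -> matches Apparel
  - product 2 (Phone): category_id=NULL, no match -> kept with NULL
  - product 3 (Lamp): category_id=NULL, no match -> kept with NULL
  - product 4 (Chair): category_id=2 -> matches Apparel
All 4 rows appear; 2 have NULL category.

SQL:
SELECT a.name, b.name AS category
FROM products a
LEFT JOIN categories b ON a.category_id = b.id

Result:
name    | category
--------+---------
Charger | Apparel 
Phone   | NULL    
Lamp    | NULL    
Chair   | Apparel 


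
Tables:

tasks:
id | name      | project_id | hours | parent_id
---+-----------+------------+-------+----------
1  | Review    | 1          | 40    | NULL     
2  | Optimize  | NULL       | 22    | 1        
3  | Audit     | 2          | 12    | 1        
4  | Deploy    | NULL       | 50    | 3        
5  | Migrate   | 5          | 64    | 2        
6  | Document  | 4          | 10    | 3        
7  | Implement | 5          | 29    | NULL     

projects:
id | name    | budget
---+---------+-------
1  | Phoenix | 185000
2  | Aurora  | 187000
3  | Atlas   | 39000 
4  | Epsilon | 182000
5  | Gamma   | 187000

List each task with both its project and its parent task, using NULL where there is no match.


Two LEFT JOINs from the same base table tasks: one to projects via project_id, one to tasks itself via parent_id. Both are LEFT so every task is preserved.
Match against projects:
  - task 1 (Review): project_id=1 -> matches Phoenix
  - task 2 (Optimize): project_id=NULL, no match -> kept with NULL
  - task 3 (Audit): project_id=2 -> matches Aurora
  - task 4 (Deploy): project_id=NULL, no match -> kept with NULL
  - task 5 (Migrate): project_id=5 -> matches Gamma
  - task 6 (Document): project_id=4 -> matches Epsilon
  - task 7 (Implement): project_id=5 -> matches Gamma
Match against tasks (self):
  - task 1 (Review): parent_id=NULL -> NULL
  - task 2 (Optimize): parent_id=1 -> Review
  - task 3 (Audit): parent_id=1 -> Review
  - task 4 (Deploy): parent_id=3 -> Audit
  - task 5 (Migrate): parent_id=2 -> Optimize
  - task 6 (Document): parent_id=3 -> Audit
  - task 7 (Implement): parent_id=NULL -> NULL

SQL:
SELECT a.name, b.name AS project, c.name AS parent
FROM tasks a
LEFT JOIN projects b ON a.project_id = b.id
LEFT JOIN tasks c ON a.parent_id = c.id

Result:
name      | project | parent  
----------+---------+---------
Review    | Phoenix | NULL    
Optimize  | NULL    | Review  
Audit     | Aurora  | Review  
Deploy    | NULL    | Audit   
Migrate   | Gamma   | Optimize
Document  | Epsilon | Audit   
Implement | Gamma   | NULL    


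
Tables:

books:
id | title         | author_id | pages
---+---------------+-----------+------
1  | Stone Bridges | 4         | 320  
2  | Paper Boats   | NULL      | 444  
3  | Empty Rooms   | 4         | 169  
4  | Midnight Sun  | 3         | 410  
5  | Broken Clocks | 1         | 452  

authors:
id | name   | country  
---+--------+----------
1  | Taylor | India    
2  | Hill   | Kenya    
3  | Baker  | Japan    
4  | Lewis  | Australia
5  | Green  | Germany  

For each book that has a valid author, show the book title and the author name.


INNER JOIN keeps only books rows whose author_id matches an id in authors. Walk through each book:
  - book 1 (Stone Bridges): author_id=4 -> matches Lewis
  - book 2 (Paper Boats): author_id=NULL, no match -> dropped
  - book 3 (Empty Rooms): author_id=4 -> matches Lewis
  - book 4 (Midnight Sun): author_id=3 -> matches Baker
  - book 5 (Broken Clocks): author_id=1 -> matches Taylor
So 1 of 5 rows is dropped.

SQL:
SELECT a.title, b.name AS author
FROM books a
INNER JOIN authors b ON a.author_id = b.id

Result:
title         | author
--------------+-------
Stone Bridges | Lewis 
Empty Rooms   | Lewis 
Midnight Sun  | Baker 
Broken Clocks | Taylor


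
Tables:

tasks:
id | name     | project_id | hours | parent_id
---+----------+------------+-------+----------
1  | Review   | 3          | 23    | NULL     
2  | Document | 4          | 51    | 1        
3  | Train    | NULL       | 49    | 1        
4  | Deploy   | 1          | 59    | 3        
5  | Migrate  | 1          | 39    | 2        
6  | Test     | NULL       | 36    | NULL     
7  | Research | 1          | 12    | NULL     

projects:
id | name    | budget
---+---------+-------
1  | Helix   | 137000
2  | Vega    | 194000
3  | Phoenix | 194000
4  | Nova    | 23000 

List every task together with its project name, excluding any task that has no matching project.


INNER JOIN keeps only tasks rows whose project_id matches an id in projects. Walk through each task:
  - task 1 (Review): project_id=3 -> matches Phoenix
  - task 2 (Document): project_id=4 -> matches Nova
  - task 3 (Train): project_id=NULL, no match -> dropped
  - task 4 (Deploy): project_id=1 -> matches Helix
  - task 5 (Migrate): project_id=1 -> matches Helix
  - task 6 (Test): project_id=NULL, no match -> dropped
  - task 7 (Research): project_id=1 -> matches Helix
So 2 of 7 rows are dropped.

SQL:
SELECT a.name, b.name AS project
FROM tasks a
INNER JOIN projects b ON a.project_id = b.id

Result:
name     | project
---------+--------
Review   | Phoenix
Document | Nova   
Deploy   | Helix  
Migrate  | Helix  
Research | Helix  


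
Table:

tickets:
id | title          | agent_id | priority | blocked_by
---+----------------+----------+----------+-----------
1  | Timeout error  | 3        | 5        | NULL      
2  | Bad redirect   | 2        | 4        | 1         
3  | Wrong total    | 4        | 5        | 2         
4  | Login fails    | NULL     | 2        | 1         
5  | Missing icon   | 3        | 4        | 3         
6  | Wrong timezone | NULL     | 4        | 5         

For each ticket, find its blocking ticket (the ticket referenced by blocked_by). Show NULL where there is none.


This is a self-join: tickets is joined to a second copy of itself, matching each row's blocked_by to another row's id. Use LEFT JOIN so rows with blocked_by=NULL are kept.
  - ticket 1 (Timeout error): blocked_by=NULL -> NULL
  - ticket 2 (Bad redirect): blocked_by=1 -> Timeout error
  - ticket 3 (Wrong total): blocked_by=2 -> Bad redirect
  - ticket 4 (Login fails): blocked_by=1 -> Timeout error
  - ticket 5 (Missing icon): blocked_by=3 -> Wrong total
  - ticket 6 (Wrong timezone): blocked_by=5 -> Missing icon

SQL:
SELECT a.title AS item, b.title AS blocked_by
FROM tickets a
LEFT JOIN tickets b ON a.blocked_by = b.id

Result:
item           | blocked_by   
---------------+--------------
Timeout error  | NULL         
Bad redirect   | Timeout error
Wrong total    | Bad redirect 
Login fails    | Timeout error
Missing icon   | Wrong total  
Wrong timezone | Missing icon 


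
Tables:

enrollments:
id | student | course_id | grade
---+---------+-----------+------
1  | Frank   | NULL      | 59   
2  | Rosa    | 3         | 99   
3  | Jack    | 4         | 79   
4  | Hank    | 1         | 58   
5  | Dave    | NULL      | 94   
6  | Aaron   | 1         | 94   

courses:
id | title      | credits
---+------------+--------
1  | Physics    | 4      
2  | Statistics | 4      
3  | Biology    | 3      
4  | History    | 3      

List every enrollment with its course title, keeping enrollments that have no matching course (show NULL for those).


LEFT JOIN keeps every row from enrollments (the left table); where course_id has no match in courses, the course columns become NULL. Walk through each enrollment:
  - enrollment 1 (Frank): course_id=NULL, no match -> kept with NULL
  - enrollment 2 (Rosa): course_id=3 -> matches Biology
  - enrollment 3 (Jack): course_id=4 -> matches History
  - enrollment 4 (Hank): course_id=1 -> matches Physics
  - enrollment 5 (Dave): course_id=NULL, no match -> kept with NULL
  - enrollment 6 (Aaron): course_id=1 -> matches Physics
All 6 rows appear; 2 have NULL course.

SQL:
SELECT a.student, b.title AS course
FROM enrollments a
LEFT JOIN courses b ON a.course_id = b.id

Result:
student | course 
--------+--------
Frank   | NULL   
Rosa    | Biology
Jack    | History
Hank    | Physics
Dave    | NULL   
Aaron   | Physics


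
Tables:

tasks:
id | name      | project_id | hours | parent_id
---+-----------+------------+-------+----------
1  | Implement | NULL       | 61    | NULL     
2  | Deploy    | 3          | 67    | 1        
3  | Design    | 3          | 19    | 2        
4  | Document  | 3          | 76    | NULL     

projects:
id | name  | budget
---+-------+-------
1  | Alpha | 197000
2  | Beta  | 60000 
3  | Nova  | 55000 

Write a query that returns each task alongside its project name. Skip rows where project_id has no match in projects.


INNER JOIN keeps only tasks rows whose project_id matches an id in projects. Walk through each task:
  - task 1 (Implement): project_id=NULL, no match -> dropped
  - task 2 (Deploy): project_id=3 -> matches Nova
  - task 3 (Design): project_id=3 -> matches Nova
  - task 4 (Document): project_id=3 -> matches Nova
So 1 of 4 rows is dropped.

SQL:
SELECT a.name, b.name AS project
FROM tasks a
INNER JOIN projects b ON a.project_id = b.id

Result:
name     | project
---------+--------
Deploy   | Nova   
Design   | Nova   
Document | Nova   


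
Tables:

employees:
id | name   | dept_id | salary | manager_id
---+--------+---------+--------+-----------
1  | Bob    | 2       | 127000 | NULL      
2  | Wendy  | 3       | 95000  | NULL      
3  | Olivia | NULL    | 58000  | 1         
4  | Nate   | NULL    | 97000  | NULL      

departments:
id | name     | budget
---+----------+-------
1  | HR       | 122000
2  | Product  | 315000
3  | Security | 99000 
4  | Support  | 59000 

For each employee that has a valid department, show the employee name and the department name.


INNER JOIN keeps only employees rows whose dept_id matches an id in departments. Walk through each employee:
  - employee 1 (Bob): dept_id=2 -> matches Product
  - employee 2 (Wendy): dept_id=3 -> matches Security
  - employee 3 (Olivia): dept_id=NULL, no match -> dropped
  - employee 4 (Nate): dept_id=NULL, no match -> dropped
So 2 of 4 rows are dropped.

SQL:
SELECT a.name, b.name AS department
FROM employees a
INNER JOIN departments b ON a.dept_id = b.id

Result:
name  | department
------+-----------
Bob   | Product   
Wendy | Security  
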